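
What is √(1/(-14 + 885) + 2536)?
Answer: √1923914447/871 ≈ 50.359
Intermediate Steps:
√(1/(-14 + 885) + 2536) = √(1/871 + 2536) = √(2208857/871) = √1923914447/871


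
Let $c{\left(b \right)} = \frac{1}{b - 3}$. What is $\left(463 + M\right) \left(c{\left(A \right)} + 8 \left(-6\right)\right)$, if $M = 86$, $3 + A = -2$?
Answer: $- \frac{211365}{8} \approx -26421.0$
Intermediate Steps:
$A = -5$ ($A = -3 - 2 = -5$)
$c{\left(b \right)} = \frac{1}{-3 + b}$
$\left(463 + M\right) \left(c{\left(A \right)} + 8 \left(-6\right)\right) = \left(463 + 86\right) \left(\frac{1}{-3 - 5} + 8 \left(-6\right)\right) = 549 \left(\frac{1}{-8} - 48\right) = 549 \left(- \frac{1}{8} - 48\right) = 549 \left(- \frac{385}{8}\right) = - \frac{211365}{8}$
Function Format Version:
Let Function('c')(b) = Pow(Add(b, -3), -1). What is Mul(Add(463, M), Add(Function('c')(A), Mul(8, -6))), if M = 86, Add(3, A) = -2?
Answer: Rational(-211365, 8) ≈ -26421.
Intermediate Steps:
A = -5 (A = Add(-3, -2) = -5)
Function('c')(b) = Pow(Add(-3, b), -1)
Mul(Add(463, M), Add(Function('c')(A), Mul(8, -6))) = Mul(Add(463, 86), Add(Pow(Add(-3, -5), -1), Mul(8, -6))) = Mul(549, Add(Pow(-8, -1), -48)) = Mul(549, Add(Rational(-1, 8), -48)) = Mul(549, Rational(-385, 8)) = Rational(-211365, 8)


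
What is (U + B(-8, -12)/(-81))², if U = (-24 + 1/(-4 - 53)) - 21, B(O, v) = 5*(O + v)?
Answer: 4540333924/2368521 ≈ 1916.9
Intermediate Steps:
B(O, v) = 5*O + 5*v
U = -2566/57 (U = (-24 + 1/(-57)) - 21 = (-24 - 1/57) - 21 = -1369/57 - 21 = -2566/57 ≈ -45.018)
(U + B(-8, -12)/(-81))² = (-2566/57 + (5*(-8) + 5*(-12))/(-81))² = (-2566/57 + (-40 - 60)*(-1/81))² = (-2566/57 - 100*(-1/81))² = (-2566/57 + 100/81)² = (-67382/1539)² = 4540333924/2368521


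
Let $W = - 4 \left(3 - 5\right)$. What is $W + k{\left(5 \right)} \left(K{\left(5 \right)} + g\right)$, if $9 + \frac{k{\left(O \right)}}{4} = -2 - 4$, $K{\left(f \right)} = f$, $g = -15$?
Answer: $608$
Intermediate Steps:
$W = 8$ ($W = \left(-4\right) \left(-2\right) = 8$)
$k{\left(O \right)} = -60$ ($k{\left(O \right)} = -36 + 4 \left(-2 - 4\right) = -36 + 4 \left(-6\right) = -36 - 24 = -60$)
$W + k{\left(5 \right)} \left(K{\left(5 \right)} + g\right) = 8 - 60 \left(5 - 15\right) = 8 - -600 = 8 + 600 = 608$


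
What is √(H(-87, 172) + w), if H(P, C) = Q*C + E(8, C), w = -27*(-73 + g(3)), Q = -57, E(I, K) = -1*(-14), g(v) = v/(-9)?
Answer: I*√7810 ≈ 88.374*I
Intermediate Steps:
g(v) = -v/9 (g(v) = v*(-⅑) = -v/9)
E(I, K) = 14
w = 1980 (w = -27*(-73 - ⅑*3) = -27*(-73 - ⅓) = -27*(-220/3) = 1980)
H(P, C) = 14 - 57*C (H(P, C) = -57*C + 14 = 14 - 57*C)
√(H(-87, 172) + w) = √((14 - 57*172) + 1980) = √((14 - 9804) + 1980) = √(-9790 + 1980) = √(-7810) = I*√7810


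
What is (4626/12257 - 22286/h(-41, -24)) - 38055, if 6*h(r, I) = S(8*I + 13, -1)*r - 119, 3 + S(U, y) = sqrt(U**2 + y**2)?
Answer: -12561708080569113/330096858301 + 2741178*sqrt(32042)/26931293 ≈ -38036.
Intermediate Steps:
S(U, y) = -3 + sqrt(U**2 + y**2)
h(r, I) = -119/6 + r*(-3 + sqrt(1 + (13 + 8*I)**2))/6 (h(r, I) = ((-3 + sqrt((8*I + 13)**2 + (-1)**2))*r - 119)/6 = ((-3 + sqrt((13 + 8*I)**2 + 1))*r - 119)/6 = ((-3 + sqrt(1 + (13 + 8*I)**2))*r - 119)/6 = (r*(-3 + sqrt(1 + (13 + 8*I)**2)) - 119)/6 = (-119 + r*(-3 + sqrt(1 + (13 + 8*I)**2)))/6 = -119/6 + r*(-3 + sqrt(1 + (13 + 8*I)**2))/6)
(4626/12257 - 22286/h(-41, -24)) - 38055 = (4626/12257 - 22286/(-119/6 + (1/6)*(-41)*(-3 + sqrt(1 + (13 + 8*(-24))**2)))) - 38055 = (4626*(1/12257) - 22286/(-119/6 + (1/6)*(-41)*(-3 + sqrt(1 + (13 - 192)**2)))) - 38055 = (4626/12257 - 22286/(-119/6 + (1/6)*(-41)*(-3 + sqrt(1 + (-179)**2)))) - 38055 = (4626/12257 - 22286/(-119/6 + (1/6)*(-41)*(-3 + sqrt(1 + 32041)))) - 38055 = (4626/12257 - 22286/(-119/6 + (1/6)*(-41)*(-3 + sqrt(32042)))) - 38055 = (4626/12257 - 22286/(-119/6 + (41/2 - 41*sqrt(32042)/6))) - 38055 = (4626/12257 - 22286/(2/3 - 41*sqrt(32042)/6)) - 38055 = -466435509/12257 - 22286/(2/3 - 41*sqrt(32042)/6)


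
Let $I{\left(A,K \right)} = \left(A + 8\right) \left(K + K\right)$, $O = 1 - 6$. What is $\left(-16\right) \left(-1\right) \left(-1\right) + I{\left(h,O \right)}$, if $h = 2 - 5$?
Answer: $-66$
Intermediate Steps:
$O = -5$
$h = -3$ ($h = 2 - 5 = -3$)
$I{\left(A,K \right)} = 2 K \left(8 + A\right)$ ($I{\left(A,K \right)} = \left(8 + A\right) 2 K = 2 K \left(8 + A\right)$)
$\left(-16\right) \left(-1\right) \left(-1\right) + I{\left(h,O \right)} = \left(-16\right) \left(-1\right) \left(-1\right) + 2 \left(-5\right) \left(8 - 3\right) = 16 \left(-1\right) + 2 \left(-5\right) 5 = -16 - 50 = -66$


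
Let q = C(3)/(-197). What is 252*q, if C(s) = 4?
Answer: -1008/197 ≈ -5.1168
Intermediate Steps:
q = -4/197 (q = 4/(-197) = 4*(-1/197) = -4/197 ≈ -0.020305)
252*q = 252*(-4/197) = -1008/197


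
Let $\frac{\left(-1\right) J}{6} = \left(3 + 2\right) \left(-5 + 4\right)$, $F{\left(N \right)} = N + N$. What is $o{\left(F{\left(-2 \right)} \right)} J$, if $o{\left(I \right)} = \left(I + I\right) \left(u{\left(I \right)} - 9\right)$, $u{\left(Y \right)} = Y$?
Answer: $3120$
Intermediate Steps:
$F{\left(N \right)} = 2 N$
$o{\left(I \right)} = 2 I \left(-9 + I\right)$ ($o{\left(I \right)} = \left(I + I\right) \left(I - 9\right) = 2 I \left(-9 + I\right)$)
$J = 30$ ($J = - 6 \left(3 + 2\right) \left(-5 + 4\right) = - 6 \cdot 5 \left(-1\right) = \left(-6\right) \left(-5\right) = 30$)
$o{\left(F{\left(-2 \right)} \right)} J = 2 \cdot 2 \left(-2\right) \left(-9 + 2 \left(-2\right)\right) 30 = 2 \left(-4\right) \left(-9 - 4\right) 30 = 2 \left(-4\right) \left(-13\right) 30 = 104 \cdot 30 = 3120$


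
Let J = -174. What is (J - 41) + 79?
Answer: -136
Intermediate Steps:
(J - 41) + 79 = (-174 - 41) + 79 = -215 + 79 = -136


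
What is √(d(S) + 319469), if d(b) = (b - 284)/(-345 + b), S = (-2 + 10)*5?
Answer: √7986745/5 ≈ 565.22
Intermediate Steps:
S = 40 (S = 8*5 = 40)
d(b) = (-284 + b)/(-345 + b)
√(d(S) + 319469) = √((-284 + 40)/(-345 + 40) + 319469) = √(-244/(-305) + 319469) = √(-1/305*(-244) + 319469) = √(⅘ + 319469) = √(1597349/5) = √7986745/5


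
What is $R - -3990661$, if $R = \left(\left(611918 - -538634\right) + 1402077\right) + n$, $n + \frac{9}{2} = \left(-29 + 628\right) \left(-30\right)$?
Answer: $\frac{13050631}{2} \approx 6.5253 \cdot 10^{6}$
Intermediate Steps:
$n = - \frac{35949}{2}$ ($n = - \frac{9}{2} + \left(-29 + 628\right) \left(-30\right) = - \frac{9}{2} + 599 \left(-30\right) = - \frac{9}{2} - 17970 = - \frac{35949}{2} \approx -17975.0$)
$R = \frac{5069309}{2}$ ($R = \left(\left(611918 - -538634\right) + 1402077\right) - \frac{35949}{2} = \left(\left(611918 + 538634\right) + 1402077\right) - \frac{35949}{2} = \left(1150552 + 1402077\right) - \frac{35949}{2} = 2552629 - \frac{35949}{2} = \frac{5069309}{2} \approx 2.5347 \cdot 10^{6}$)
$R - -3990661 = \frac{5069309}{2} - -3990661 = \frac{5069309}{2} + 3990661 = \frac{13050631}{2}$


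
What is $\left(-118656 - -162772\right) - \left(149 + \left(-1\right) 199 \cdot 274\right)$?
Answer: $98493$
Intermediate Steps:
$\left(-118656 - -162772\right) - \left(149 + \left(-1\right) 199 \cdot 274\right) = \left(-118656 + 162772\right) - \left(149 - 54526\right) = 44116 - \left(149 - 54526\right) = 44116 - -54377 = 44116 + 54377 = 98493$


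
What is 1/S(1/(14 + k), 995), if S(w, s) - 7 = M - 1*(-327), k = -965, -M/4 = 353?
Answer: -1/1078 ≈ -0.00092764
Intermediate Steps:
M = -1412 (M = -4*353 = -1412)
S(w, s) = -1078 (S(w, s) = 7 + (-1412 - 1*(-327)) = 7 + (-1412 + 327) = 7 - 1085 = -1078)
1/S(1/(14 + k), 995) = 1/(-1078) = -1/1078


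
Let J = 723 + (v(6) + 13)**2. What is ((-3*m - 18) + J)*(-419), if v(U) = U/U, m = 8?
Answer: -367463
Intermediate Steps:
v(U) = 1
J = 919 (J = 723 + (1 + 13)**2 = 723 + 14**2 = 723 + 196 = 919)
((-3*m - 18) + J)*(-419) = ((-3*8 - 18) + 919)*(-419) = ((-24 - 18) + 919)*(-419) = (-42 + 919)*(-419) = 877*(-419) = -367463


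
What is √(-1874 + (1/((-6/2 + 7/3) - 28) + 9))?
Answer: I*√13793798/86 ≈ 43.186*I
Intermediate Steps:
√(-1874 + (1/((-6/2 + 7/3) - 28) + 9)) = √(-1874 + (1/((-6*½ + 7*(⅓)) - 28) + 9)) = √(-1874 + (1/((-3 + 7/3) - 28) + 9)) = √(-1874 + (1/(-⅔ - 28) + 9)) = √(-1874 + (1/(-86/3) + 9)) = √(-1874 + (-3/86*1 + 9)) = √(-1874 + (-3/86 + 9)) = √(-1874 + 771/86) = √(-160393/86) = I*√13793798/86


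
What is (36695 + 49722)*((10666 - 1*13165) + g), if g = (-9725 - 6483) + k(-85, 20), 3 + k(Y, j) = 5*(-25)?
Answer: -1627664195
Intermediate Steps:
k(Y, j) = -128 (k(Y, j) = -3 + 5*(-25) = -3 - 125 = -128)
g = -16336 (g = (-9725 - 6483) - 128 = -16208 - 128 = -16336)
(36695 + 49722)*((10666 - 1*13165) + g) = (36695 + 49722)*((10666 - 1*13165) - 16336) = 86417*((10666 - 13165) - 16336) = 86417*(-2499 - 16336) = 86417*(-18835) = -1627664195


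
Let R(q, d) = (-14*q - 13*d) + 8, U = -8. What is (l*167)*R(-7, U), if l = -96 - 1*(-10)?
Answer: -3016020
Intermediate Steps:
R(q, d) = 8 - 14*q - 13*d
l = -86 (l = -96 + 10 = -86)
(l*167)*R(-7, U) = (-86*167)*(8 - 14*(-7) - 13*(-8)) = -14362*(8 + 98 + 104) = -14362*210 = -3016020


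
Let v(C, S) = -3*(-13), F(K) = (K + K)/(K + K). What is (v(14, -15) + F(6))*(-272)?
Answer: -10880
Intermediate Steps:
F(K) = 1 (F(K) = (2*K)/((2*K)) = (2*K)*(1/(2*K)) = 1)
v(C, S) = 39
(v(14, -15) + F(6))*(-272) = (39 + 1)*(-272) = 40*(-272) = -10880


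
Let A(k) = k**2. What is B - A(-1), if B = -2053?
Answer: -2054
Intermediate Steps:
B - A(-1) = -2053 - 1*(-1)**2 = -2053 - 1*1 = -2053 - 1 = -2054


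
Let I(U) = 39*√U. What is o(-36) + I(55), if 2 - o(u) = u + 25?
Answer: 13 + 39*√55 ≈ 302.23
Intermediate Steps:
o(u) = -23 - u (o(u) = 2 - (u + 25) = 2 - (25 + u) = 2 + (-25 - u) = -23 - u)
o(-36) + I(55) = (-23 - 1*(-36)) + 39*√55 = (-23 + 36) + 39*√55 = 13 + 39*√55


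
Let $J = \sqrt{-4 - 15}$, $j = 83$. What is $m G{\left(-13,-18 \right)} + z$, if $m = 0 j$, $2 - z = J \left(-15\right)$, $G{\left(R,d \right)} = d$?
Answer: $2 + 15 i \sqrt{19} \approx 2.0 + 65.384 i$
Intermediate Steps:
$J = i \sqrt{19}$ ($J = \sqrt{-19} = i \sqrt{19} \approx 4.3589 i$)
$z = 2 + 15 i \sqrt{19}$ ($z = 2 - i \sqrt{19} \left(-15\right) = 2 - - 15 i \sqrt{19} = 2 + 15 i \sqrt{19} \approx 2.0 + 65.384 i$)
$m = 0$ ($m = 0 \cdot 83 = 0$)
$m G{\left(-13,-18 \right)} + z = 0 \left(-18\right) + \left(2 + 15 i \sqrt{19}\right) = 0 + \left(2 + 15 i \sqrt{19}\right) = 2 + 15 i \sqrt{19}$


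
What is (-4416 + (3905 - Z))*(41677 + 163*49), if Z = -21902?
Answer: 1062362624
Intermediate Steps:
(-4416 + (3905 - Z))*(41677 + 163*49) = (-4416 + (3905 - 1*(-21902)))*(41677 + 163*49) = (-4416 + (3905 + 21902))*(41677 + 7987) = (-4416 + 25807)*49664 = 21391*49664 = 1062362624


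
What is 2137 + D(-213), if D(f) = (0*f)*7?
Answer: 2137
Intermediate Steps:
D(f) = 0 (D(f) = 0*7 = 0)
2137 + D(-213) = 2137 + 0 = 2137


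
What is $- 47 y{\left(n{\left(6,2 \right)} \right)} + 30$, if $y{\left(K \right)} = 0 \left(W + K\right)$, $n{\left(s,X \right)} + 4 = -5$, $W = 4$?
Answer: $30$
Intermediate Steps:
$n{\left(s,X \right)} = -9$ ($n{\left(s,X \right)} = -4 - 5 = -9$)
$y{\left(K \right)} = 0$ ($y{\left(K \right)} = 0 \left(4 + K\right) = 0$)
$- 47 y{\left(n{\left(6,2 \right)} \right)} + 30 = \left(-47\right) 0 + 30 = 0 + 30 = 30$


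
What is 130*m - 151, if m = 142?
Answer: 18309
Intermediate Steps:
130*m - 151 = 130*142 - 151 = 18460 - 151 = 18309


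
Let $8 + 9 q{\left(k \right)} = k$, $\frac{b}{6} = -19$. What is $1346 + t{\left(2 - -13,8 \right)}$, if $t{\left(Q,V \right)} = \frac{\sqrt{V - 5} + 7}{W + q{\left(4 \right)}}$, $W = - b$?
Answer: $\frac{196525}{146} + \frac{9 \sqrt{3}}{1022} \approx 1346.1$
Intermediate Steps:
$b = -114$ ($b = 6 \left(-19\right) = -114$)
$W = 114$ ($W = \left(-1\right) \left(-114\right) = 114$)
$q{\left(k \right)} = - \frac{8}{9} + \frac{k}{9}$
$t{\left(Q,V \right)} = \frac{9}{146} + \frac{9 \sqrt{-5 + V}}{1022}$ ($t{\left(Q,V \right)} = \frac{\sqrt{V - 5} + 7}{114 + \left(- \frac{8}{9} + \frac{1}{9} \cdot 4\right)} = \frac{\sqrt{-5 + V} + 7}{114 + \left(- \frac{8}{9} + \frac{4}{9}\right)} = \frac{7 + \sqrt{-5 + V}}{114 - \frac{4}{9}} = \frac{7 + \sqrt{-5 + V}}{\frac{1022}{9}} = \left(7 + \sqrt{-5 + V}\right) \frac{9}{1022} = \frac{9}{146} + \frac{9 \sqrt{-5 + V}}{1022}$)
$1346 + t{\left(2 - -13,8 \right)} = 1346 + \left(\frac{9}{146} + \frac{9 \sqrt{-5 + 8}}{1022}\right) = 1346 + \left(\frac{9}{146} + \frac{9 \sqrt{3}}{1022}\right) = \frac{196525}{146} + \frac{9 \sqrt{3}}{1022}$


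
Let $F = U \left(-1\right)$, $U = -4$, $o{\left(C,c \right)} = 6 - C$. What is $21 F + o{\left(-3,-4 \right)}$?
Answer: $93$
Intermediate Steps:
$F = 4$ ($F = \left(-4\right) \left(-1\right) = 4$)
$21 F + o{\left(-3,-4 \right)} = 21 \cdot 4 + \left(6 - -3\right) = 84 + \left(6 + 3\right) = 84 + 9 = 93$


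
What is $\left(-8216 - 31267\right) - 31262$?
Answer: $-70745$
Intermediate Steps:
$\left(-8216 - 31267\right) - 31262 = -39483 - 31262 = -70745$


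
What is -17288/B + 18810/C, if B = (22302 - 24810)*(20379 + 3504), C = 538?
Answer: 140837661223/4028178429 ≈ 34.963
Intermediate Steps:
B = -59898564 (B = -2508*23883 = -59898564)
-17288/B + 18810/C = -17288/(-59898564) + 18810/538 = -17288*(-1/59898564) + 18810*(1/538) = 4322/14974641 + 9405/269 = 140837661223/4028178429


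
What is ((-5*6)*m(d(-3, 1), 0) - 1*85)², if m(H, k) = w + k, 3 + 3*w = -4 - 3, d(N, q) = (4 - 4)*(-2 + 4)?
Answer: 225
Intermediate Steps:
d(N, q) = 0 (d(N, q) = 0*2 = 0)
w = -10/3 (w = -1 + (-4 - 3)/3 = -1 + (⅓)*(-7) = -1 - 7/3 = -10/3 ≈ -3.3333)
m(H, k) = -10/3 + k
((-5*6)*m(d(-3, 1), 0) - 1*85)² = ((-5*6)*(-10/3 + 0) - 1*85)² = (-30*(-10/3) - 85)² = (100 - 85)² = 15² = 225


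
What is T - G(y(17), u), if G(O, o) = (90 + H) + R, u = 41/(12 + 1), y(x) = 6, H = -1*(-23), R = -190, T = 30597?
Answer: 30674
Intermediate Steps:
H = 23
u = 41/13 ≈ 3.1538
G(O, o) = -77 (G(O, o) = (90 + 23) - 190 = 113 - 190 = -77)
T - G(y(17), u) = 30597 - 1*(-77) = 30597 + 77 = 30674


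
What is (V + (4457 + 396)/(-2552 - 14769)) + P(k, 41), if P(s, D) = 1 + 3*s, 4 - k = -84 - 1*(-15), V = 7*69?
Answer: 12171810/17321 ≈ 702.72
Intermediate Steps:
V = 483
k = 73 (k = 4 - (-84 - 1*(-15)) = 4 - (-84 + 15) = 4 - 1*(-69) = 4 + 69 = 73)
(V + (4457 + 396)/(-2552 - 14769)) + P(k, 41) = (483 + (4457 + 396)/(-2552 - 14769)) + (1 + 3*73) = (483 + 4853/(-17321)) + (1 + 219) = (483 + 4853*(-1/17321)) + 220 = (483 - 4853/17321) + 220 = 8361190/17321 + 220 = 12171810/17321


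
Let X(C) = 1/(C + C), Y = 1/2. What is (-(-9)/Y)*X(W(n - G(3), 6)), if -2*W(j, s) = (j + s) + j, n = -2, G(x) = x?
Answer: 9/2 ≈ 4.5000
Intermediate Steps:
Y = ½ ≈ 0.50000
W(j, s) = -j - s/2 (W(j, s) = -((j + s) + j)/2 = -(s + 2*j)/2 = -j - s/2)
X(C) = 1/(2*C)
(-(-9)/Y)*X(W(n - G(3), 6)) = (-(-9)/½)*(1/(2*(-(-2 - 1*3) - ½*6))) = (-(-9)*2)*(1/(2*(-(-2 - 3) - 3))) = (-3*(-6))*(1/(2*(-1*(-5) - 3))) = 18*(1/(2*(5 - 3))) = 18*((½)/2) = 18*((½)*(½)) = 18*(¼) = 9/2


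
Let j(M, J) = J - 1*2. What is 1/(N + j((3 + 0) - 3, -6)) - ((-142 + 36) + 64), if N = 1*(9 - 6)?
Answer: 209/5 ≈ 41.800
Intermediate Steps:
j(M, J) = -2 + J (j(M, J) = J - 2 = -2 + J)
N = 3 (N = 1*3 = 3)
1/(N + j((3 + 0) - 3, -6)) - ((-142 + 36) + 64) = 1/(3 + (-2 - 6)) - ((-142 + 36) + 64) = 1/(3 - 8) - (-106 + 64) = 1/(-5) - 1*(-42) = -⅕ + 42 = 209/5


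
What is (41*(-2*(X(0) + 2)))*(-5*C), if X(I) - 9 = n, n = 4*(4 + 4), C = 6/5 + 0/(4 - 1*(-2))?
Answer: 21156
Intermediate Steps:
C = 6/5 (C = 6*(1/5) + 0/(4 + 2) = 6/5 + 0/6 = 6/5 + 0*(1/6) = 6/5 + 0 = 6/5 ≈ 1.2000)
n = 32 (n = 4*8 = 32)
X(I) = 41 (X(I) = 9 + 32 = 41)
(41*(-2*(X(0) + 2)))*(-5*C) = (41*(-2*(41 + 2)))*(-5*6/5) = (41*(-2*43))*(-6) = (41*(-86))*(-6) = -3526*(-6) = 21156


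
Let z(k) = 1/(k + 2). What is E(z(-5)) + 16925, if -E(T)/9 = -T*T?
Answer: 16926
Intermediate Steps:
z(k) = 1/(2 + k)
E(T) = 9*T² (E(T) = -(-9)*T*T = -(-9)*T² = 9*T²)
E(z(-5)) + 16925 = 9*(1/(2 - 5))² + 16925 = 9*(1/(-3))² + 16925 = 9*(-⅓)² + 16925 = 9*(⅑) + 16925 = 1 + 16925 = 16926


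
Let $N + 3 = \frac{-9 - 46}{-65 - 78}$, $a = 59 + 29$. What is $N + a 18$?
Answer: $\frac{20558}{13} \approx 1581.4$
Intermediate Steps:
$a = 88$
$N = - \frac{34}{13}$ ($N = -3 + \frac{-9 - 46}{-65 - 78} = -3 - \frac{55}{-143} = -3 - - \frac{5}{13} = -3 + \frac{5}{13} = - \frac{34}{13} \approx -2.6154$)
$N + a 18 = - \frac{34}{13} + 88 \cdot 18 = - \frac{34}{13} + 1584 = \frac{20558}{13}$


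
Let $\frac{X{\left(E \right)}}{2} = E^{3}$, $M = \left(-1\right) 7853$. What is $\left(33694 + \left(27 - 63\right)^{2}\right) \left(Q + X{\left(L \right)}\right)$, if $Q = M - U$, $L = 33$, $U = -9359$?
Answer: $2567566200$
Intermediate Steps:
$M = -7853$
$X{\left(E \right)} = 2 E^{3}$
$Q = 1506$ ($Q = -7853 - -9359 = -7853 + 9359 = 1506$)
$\left(33694 + \left(27 - 63\right)^{2}\right) \left(Q + X{\left(L \right)}\right) = \left(33694 + \left(27 - 63\right)^{2}\right) \left(1506 + 2 \cdot 33^{3}\right) = \left(33694 + \left(-36\right)^{2}\right) \left(1506 + 2 \cdot 35937\right) = \left(33694 + 1296\right) \left(1506 + 71874\right) = 34990 \cdot 73380 = 2567566200$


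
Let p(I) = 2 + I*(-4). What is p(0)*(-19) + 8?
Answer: -30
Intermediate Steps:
p(I) = 2 - 4*I
p(0)*(-19) + 8 = (2 - 4*0)*(-19) + 8 = (2 + 0)*(-19) + 8 = 2*(-19) + 8 = -38 + 8 = -30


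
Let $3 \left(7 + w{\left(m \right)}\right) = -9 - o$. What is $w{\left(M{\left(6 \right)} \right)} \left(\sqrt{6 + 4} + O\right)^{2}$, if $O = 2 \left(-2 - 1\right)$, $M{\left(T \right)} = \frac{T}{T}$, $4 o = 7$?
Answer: $- \frac{2921}{6} + 127 \sqrt{10} \approx -85.224$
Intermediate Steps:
$o = \frac{7}{4}$ ($o = \frac{1}{4} \cdot 7 = \frac{7}{4} \approx 1.75$)
$M{\left(T \right)} = 1$
$w{\left(m \right)} = - \frac{127}{12}$ ($w{\left(m \right)} = -7 + \frac{-9 - \frac{7}{4}}{3} = -7 + \frac{1}{3} \left(- \frac{43}{4}\right) = -7 - \frac{43}{12} = - \frac{127}{12}$)
$O = -6$ ($O = 2 \left(-3\right) = -6$)
$w{\left(M{\left(6 \right)} \right)} \left(\sqrt{6 + 4} + O\right)^{2} = - \frac{127 \left(\sqrt{6 + 4} - 6\right)^{2}}{12} = - \frac{127 \left(\sqrt{10} - 6\right)^{2}}{12} = - \frac{127 \left(-6 + \sqrt{10}\right)^{2}}{12}$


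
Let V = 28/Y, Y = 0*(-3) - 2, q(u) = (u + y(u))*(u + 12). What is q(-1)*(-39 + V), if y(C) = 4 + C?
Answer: -1166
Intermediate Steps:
q(u) = (4 + 2*u)*(12 + u) (q(u) = (u + (4 + u))*(u + 12) = (4 + 2*u)*(12 + u))
Y = -2 (Y = 0 - 2 = -2)
V = -14 (V = 28/(-2) = 28*(-½) = -14)
q(-1)*(-39 + V) = (48 + 2*(-1)² + 28*(-1))*(-39 - 14) = (48 + 2*1 - 28)*(-53) = (48 + 2 - 28)*(-53) = 22*(-53) = -1166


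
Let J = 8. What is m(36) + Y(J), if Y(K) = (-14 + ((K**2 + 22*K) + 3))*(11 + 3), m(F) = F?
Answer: 3242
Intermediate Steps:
Y(K) = -154 + 14*K**2 + 308*K (Y(K) = (-14 + (3 + K**2 + 22*K))*14 = (-11 + K**2 + 22*K)*14 = -154 + 14*K**2 + 308*K)
m(36) + Y(J) = 36 + (-154 + 14*8**2 + 308*8) = 36 + (-154 + 14*64 + 2464) = 36 + (-154 + 896 + 2464) = 36 + 3206 = 3242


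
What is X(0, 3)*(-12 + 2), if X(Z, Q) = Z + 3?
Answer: -30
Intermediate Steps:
X(Z, Q) = 3 + Z
X(0, 3)*(-12 + 2) = (3 + 0)*(-12 + 2) = 3*(-10) = -30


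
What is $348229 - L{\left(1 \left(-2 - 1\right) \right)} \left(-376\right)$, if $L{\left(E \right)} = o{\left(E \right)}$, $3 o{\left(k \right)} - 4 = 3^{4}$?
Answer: $\frac{1076647}{3} \approx 3.5888 \cdot 10^{5}$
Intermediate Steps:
$o{\left(k \right)} = \frac{85}{3}$ ($o{\left(k \right)} = \frac{4}{3} + \frac{3^{4}}{3} = \frac{4}{3} + \frac{1}{3} \cdot 81 = \frac{4}{3} + 27 = \frac{85}{3}$)
$L{\left(E \right)} = \frac{85}{3}$
$348229 - L{\left(1 \left(-2 - 1\right) \right)} \left(-376\right) = 348229 - \frac{85}{3} \left(-376\right) = 348229 - - \frac{31960}{3} = 348229 + \frac{31960}{3} = \frac{1076647}{3}$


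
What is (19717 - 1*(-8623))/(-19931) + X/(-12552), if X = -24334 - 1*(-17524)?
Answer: -36665595/41695652 ≈ -0.87936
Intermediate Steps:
X = -6810 (X = -24334 + 17524 = -6810)
(19717 - 1*(-8623))/(-19931) + X/(-12552) = (19717 - 1*(-8623))/(-19931) - 6810/(-12552) = (19717 + 8623)*(-1/19931) - 6810*(-1/12552) = 28340*(-1/19931) + 1135/2092 = -28340/19931 + 1135/2092 = -36665595/41695652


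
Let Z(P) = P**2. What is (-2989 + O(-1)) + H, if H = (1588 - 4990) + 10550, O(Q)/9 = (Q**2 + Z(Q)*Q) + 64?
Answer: 4735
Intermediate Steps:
O(Q) = 576 + 9*Q**2 + 9*Q**3 (O(Q) = 9*((Q**2 + Q**2*Q) + 64) = 9*((Q**2 + Q**3) + 64) = 9*(64 + Q**2 + Q**3) = 576 + 9*Q**2 + 9*Q**3)
H = 7148 (H = -3402 + 10550 = 7148)
(-2989 + O(-1)) + H = (-2989 + (576 + 9*(-1)**2 + 9*(-1)**3)) + 7148 = (-2989 + (576 + 9*1 + 9*(-1))) + 7148 = (-2989 + (576 + 9 - 9)) + 7148 = (-2989 + 576) + 7148 = -2413 + 7148 = 4735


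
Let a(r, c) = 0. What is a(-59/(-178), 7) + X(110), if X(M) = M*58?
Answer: 6380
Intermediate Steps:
X(M) = 58*M
a(-59/(-178), 7) + X(110) = 0 + 58*110 = 0 + 6380 = 6380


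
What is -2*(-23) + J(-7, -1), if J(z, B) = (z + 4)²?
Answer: 55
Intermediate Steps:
J(z, B) = (4 + z)²
-2*(-23) + J(-7, -1) = -2*(-23) + (4 - 7)² = 46 + (-3)² = 46 + 9 = 55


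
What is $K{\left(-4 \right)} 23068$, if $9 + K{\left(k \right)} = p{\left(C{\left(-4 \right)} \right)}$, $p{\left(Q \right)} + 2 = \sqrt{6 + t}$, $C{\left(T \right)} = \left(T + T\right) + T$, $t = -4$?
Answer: $-253748 + 23068 \sqrt{2} \approx -2.2113 \cdot 10^{5}$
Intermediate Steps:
$C{\left(T \right)} = 3 T$ ($C{\left(T \right)} = 2 T + T = 3 T$)
$p{\left(Q \right)} = -2 + \sqrt{2}$ ($p{\left(Q \right)} = -2 + \sqrt{6 - 4} = -2 + \sqrt{2}$)
$K{\left(k \right)} = -11 + \sqrt{2}$ ($K{\left(k \right)} = -9 - \left(2 - \sqrt{2}\right) = -11 + \sqrt{2}$)
$K{\left(-4 \right)} 23068 = \left(-11 + \sqrt{2}\right) 23068 = -253748 + 23068 \sqrt{2}$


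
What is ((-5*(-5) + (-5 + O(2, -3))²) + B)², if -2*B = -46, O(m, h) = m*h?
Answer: 28561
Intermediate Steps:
O(m, h) = h*m
B = 23 (B = -½*(-46) = 23)
((-5*(-5) + (-5 + O(2, -3))²) + B)² = ((-5*(-5) + (-5 - 3*2)²) + 23)² = ((25 + (-5 - 6)²) + 23)² = ((25 + (-11)²) + 23)² = ((25 + 121) + 23)² = (146 + 23)² = 169² = 28561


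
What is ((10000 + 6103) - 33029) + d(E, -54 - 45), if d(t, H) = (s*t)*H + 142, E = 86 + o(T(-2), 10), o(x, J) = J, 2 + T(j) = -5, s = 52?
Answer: -510992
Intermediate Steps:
T(j) = -7 (T(j) = -2 - 5 = -7)
E = 96 (E = 86 + 10 = 96)
d(t, H) = 142 + 52*H*t (d(t, H) = (52*t)*H + 142 = 52*H*t + 142 = 142 + 52*H*t)
((10000 + 6103) - 33029) + d(E, -54 - 45) = ((10000 + 6103) - 33029) + (142 + 52*(-54 - 45)*96) = (16103 - 33029) + (142 + 52*(-99)*96) = -16926 + (142 - 494208) = -16926 - 494066 = -510992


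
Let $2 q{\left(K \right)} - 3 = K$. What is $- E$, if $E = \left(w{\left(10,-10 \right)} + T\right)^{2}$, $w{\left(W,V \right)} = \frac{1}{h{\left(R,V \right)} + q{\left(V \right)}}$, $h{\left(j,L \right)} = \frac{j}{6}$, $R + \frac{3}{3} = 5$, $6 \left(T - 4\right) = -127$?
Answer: $- \frac{3193369}{10404} \approx -306.94$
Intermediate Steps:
$T = - \frac{103}{6}$ ($T = 4 + \frac{1}{6} \left(-127\right) = 4 - \frac{127}{6} = - \frac{103}{6} \approx -17.167$)
$q{\left(K \right)} = \frac{3}{2} + \frac{K}{2}$
$R = 4$ ($R = -1 + 5 = 4$)
$h{\left(j,L \right)} = \frac{j}{6}$ ($h{\left(j,L \right)} = j \frac{1}{6} = \frac{j}{6}$)
$w{\left(W,V \right)} = \frac{1}{\frac{13}{6} + \frac{V}{2}}$ ($w{\left(W,V \right)} = \frac{1}{\frac{1}{6} \cdot 4 + \left(\frac{3}{2} + \frac{V}{2}\right)} = \frac{1}{\frac{2}{3} + \left(\frac{3}{2} + \frac{V}{2}\right)} = \frac{1}{\frac{13}{6} + \frac{V}{2}}$)
$E = \frac{3193369}{10404}$ ($E = \left(\frac{6}{13 + 3 \left(-10\right)} - \frac{103}{6}\right)^{2} = \left(\frac{6}{13 - 30} - \frac{103}{6}\right)^{2} = \left(\frac{6}{-17} - \frac{103}{6}\right)^{2} = \left(6 \left(- \frac{1}{17}\right) - \frac{103}{6}\right)^{2} = \left(- \frac{6}{17} - \frac{103}{6}\right)^{2} = \left(- \frac{1787}{102}\right)^{2} = \frac{3193369}{10404} \approx 306.94$)
$- E = \left(-1\right) \frac{3193369}{10404} = - \frac{3193369}{10404}$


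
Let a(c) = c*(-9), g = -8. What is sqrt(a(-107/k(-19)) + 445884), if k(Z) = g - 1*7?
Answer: sqrt(11145495)/5 ≈ 667.70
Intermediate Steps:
k(Z) = -15 (k(Z) = -8 - 1*7 = -8 - 7 = -15)
a(c) = -9*c
sqrt(a(-107/k(-19)) + 445884) = sqrt(-(-963)/(-15) + 445884) = sqrt(-(-963)*(-1)/15 + 445884) = sqrt(-9*107/15 + 445884) = sqrt(-321/5 + 445884) = sqrt(2229099/5) = sqrt(11145495)/5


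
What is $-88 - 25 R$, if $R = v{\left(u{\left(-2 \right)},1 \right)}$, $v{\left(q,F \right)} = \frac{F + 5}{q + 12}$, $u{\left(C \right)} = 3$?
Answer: $-98$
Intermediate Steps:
$v{\left(q,F \right)} = \frac{5 + F}{12 + q}$
$R = \frac{2}{5}$ ($R = \frac{5 + 1}{12 + 3} = \frac{1}{15} \cdot 6 = \frac{2}{5} \approx 0.4$)
$-88 - 25 R = -88 - 10 = -98$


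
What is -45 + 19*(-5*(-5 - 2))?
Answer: 620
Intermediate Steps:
-45 + 19*(-5*(-5 - 2)) = -45 + 19*(-5*(-7)) = -45 + 19*35 = -45 + 665 = 620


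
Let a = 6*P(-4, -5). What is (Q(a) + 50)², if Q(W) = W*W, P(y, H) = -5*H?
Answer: 508502500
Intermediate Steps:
a = 150 (a = 6*(-5*(-5)) = 6*25 = 150)
Q(W) = W²
(Q(a) + 50)² = (150² + 50)² = (22500 + 50)² = 22550² = 508502500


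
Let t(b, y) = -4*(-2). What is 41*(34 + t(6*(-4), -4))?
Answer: 1722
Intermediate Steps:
t(b, y) = 8
41*(34 + t(6*(-4), -4)) = 41*(34 + 8) = 41*42 = 1722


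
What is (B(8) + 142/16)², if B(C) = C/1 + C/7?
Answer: 1018081/3136 ≈ 324.64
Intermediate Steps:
B(C) = 8*C/7 (B(C) = C*1 + C*(⅐) = C + C/7 = 8*C/7)
(B(8) + 142/16)² = ((8/7)*8 + 142/16)² = (64/7 + 142*(1/16))² = (64/7 + 71/8)² = (1009/56)² = 1018081/3136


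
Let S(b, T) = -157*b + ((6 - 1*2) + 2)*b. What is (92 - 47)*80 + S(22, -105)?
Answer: 278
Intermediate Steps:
S(b, T) = -151*b (S(b, T) = -157*b + ((6 - 2) + 2)*b = -157*b + (4 + 2)*b = -157*b + 6*b = -151*b)
(92 - 47)*80 + S(22, -105) = (92 - 47)*80 - 151*22 = 45*80 - 3322 = 3600 - 3322 = 278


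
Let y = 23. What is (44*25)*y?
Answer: 25300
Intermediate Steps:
(44*25)*y = (44*25)*23 = 1100*23 = 25300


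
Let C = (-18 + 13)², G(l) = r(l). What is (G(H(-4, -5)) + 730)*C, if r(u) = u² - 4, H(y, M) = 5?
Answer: 18775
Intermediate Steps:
r(u) = -4 + u²
G(l) = -4 + l²
C = 25 (C = (-5)² = 25)
(G(H(-4, -5)) + 730)*C = ((-4 + 5²) + 730)*25 = ((-4 + 25) + 730)*25 = (21 + 730)*25 = 751*25 = 18775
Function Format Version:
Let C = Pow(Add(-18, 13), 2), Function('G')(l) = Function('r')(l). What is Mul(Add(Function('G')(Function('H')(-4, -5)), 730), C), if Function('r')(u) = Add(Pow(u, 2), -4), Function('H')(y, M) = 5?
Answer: 18775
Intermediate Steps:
Function('r')(u) = Add(-4, Pow(u, 2))
Function('G')(l) = Add(-4, Pow(l, 2))
C = 25 (C = Pow(-5, 2) = 25)
Mul(Add(Function('G')(Function('H')(-4, -5)), 730), C) = Mul(Add(Add(-4, Pow(5, 2)), 730), 25) = Mul(Add(Add(-4, 25), 730), 25) = Mul(Add(21, 730), 25) = Mul(751, 25) = 18775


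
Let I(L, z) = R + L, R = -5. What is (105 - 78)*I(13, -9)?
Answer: 216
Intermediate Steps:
I(L, z) = -5 + L
(105 - 78)*I(13, -9) = (105 - 78)*(-5 + 13) = 27*8 = 216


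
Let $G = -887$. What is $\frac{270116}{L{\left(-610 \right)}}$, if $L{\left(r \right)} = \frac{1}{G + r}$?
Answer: $-404363652$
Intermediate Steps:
$L{\left(r \right)} = \frac{1}{-887 + r}$
$\frac{270116}{L{\left(-610 \right)}} = \frac{270116}{\frac{1}{-887 - 610}} = \frac{270116}{\frac{1}{-1497}} = \frac{270116}{- \frac{1}{1497}} = 270116 \left(-1497\right) = -404363652$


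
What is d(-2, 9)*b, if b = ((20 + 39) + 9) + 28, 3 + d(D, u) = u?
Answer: 576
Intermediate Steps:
d(D, u) = -3 + u
b = 96 (b = (59 + 9) + 28 = 68 + 28 = 96)
d(-2, 9)*b = (-3 + 9)*96 = 6*96 = 576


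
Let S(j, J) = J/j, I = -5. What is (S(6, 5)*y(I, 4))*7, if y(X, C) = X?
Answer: -175/6 ≈ -29.167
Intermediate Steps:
(S(6, 5)*y(I, 4))*7 = ((5/6)*(-5))*7 = -25/6*7 = -175/6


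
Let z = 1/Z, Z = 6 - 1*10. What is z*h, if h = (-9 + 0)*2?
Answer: 9/2 ≈ 4.5000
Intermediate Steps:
Z = -4 (Z = 6 - 10 = -4)
h = -18 (h = -9*2 = -18)
z = -¼ (z = 1/(-4) = -¼ ≈ -0.25000)
z*h = -¼*(-18) = 9/2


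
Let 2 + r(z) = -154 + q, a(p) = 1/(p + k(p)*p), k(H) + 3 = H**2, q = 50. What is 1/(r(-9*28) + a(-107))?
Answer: -1224829/129831875 ≈ -0.0094340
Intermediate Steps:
k(H) = -3 + H**2
a(p) = 1/(p + p*(-3 + p**2)) (a(p) = 1/(p + (-3 + p**2)*p) = 1/(p + p*(-3 + p**2)))
r(z) = -106 (r(z) = -2 + (-154 + 50) = -2 - 104 = -106)
1/(r(-9*28) + a(-107)) = 1/(-106 + 1/((-107)*(-2 + (-107)**2))) = 1/(-106 - 1/(107*(-2 + 11449))) = 1/(-106 - 1/107/11447) = 1/(-106 - 1/107*1/11447) = 1/(-106 - 1/1224829) = 1/(-129831875/1224829) = -1224829/129831875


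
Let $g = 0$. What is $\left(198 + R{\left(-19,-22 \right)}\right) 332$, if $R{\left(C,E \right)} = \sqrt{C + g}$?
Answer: $65736 + 332 i \sqrt{19} \approx 65736.0 + 1447.2 i$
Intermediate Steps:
$R{\left(C,E \right)} = \sqrt{C}$ ($R{\left(C,E \right)} = \sqrt{C + 0} = \sqrt{C}$)
$\left(198 + R{\left(-19,-22 \right)}\right) 332 = \left(198 + \sqrt{-19}\right) 332 = \left(198 + i \sqrt{19}\right) 332 = 65736 + 332 i \sqrt{19}$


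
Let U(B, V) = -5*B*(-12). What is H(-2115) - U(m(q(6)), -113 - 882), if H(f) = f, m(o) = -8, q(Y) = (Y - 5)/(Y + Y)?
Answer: -1635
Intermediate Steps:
q(Y) = (-5 + Y)/(2*Y) (q(Y) = (-5 + Y)/((2*Y)) = (-5 + Y)*(1/(2*Y)) = (-5 + Y)/(2*Y))
U(B, V) = 60*B
H(-2115) - U(m(q(6)), -113 - 882) = -2115 - 60*(-8) = -2115 - 1*(-480) = -2115 + 480 = -1635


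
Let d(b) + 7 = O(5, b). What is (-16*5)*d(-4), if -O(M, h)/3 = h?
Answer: -400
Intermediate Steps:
O(M, h) = -3*h
d(b) = -7 - 3*b
(-16*5)*d(-4) = (-16*5)*(-7 - 3*(-4)) = -80*(-7 + 12) = -80*5 = -400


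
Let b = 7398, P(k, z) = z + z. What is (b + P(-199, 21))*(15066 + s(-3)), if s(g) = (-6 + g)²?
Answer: 112693680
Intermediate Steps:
P(k, z) = 2*z
(b + P(-199, 21))*(15066 + s(-3)) = (7398 + 2*21)*(15066 + (-6 - 3)²) = (7398 + 42)*(15066 + (-9)²) = 7440*(15066 + 81) = 7440*15147 = 112693680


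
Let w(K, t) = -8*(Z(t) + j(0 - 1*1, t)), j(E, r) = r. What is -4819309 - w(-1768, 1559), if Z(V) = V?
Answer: -4794365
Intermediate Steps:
w(K, t) = -16*t (w(K, t) = -8*(t + t) = -16*t)
-4819309 - w(-1768, 1559) = -4819309 - (-16)*1559 = -4819309 - 1*(-24944) = -4819309 + 24944 = -4794365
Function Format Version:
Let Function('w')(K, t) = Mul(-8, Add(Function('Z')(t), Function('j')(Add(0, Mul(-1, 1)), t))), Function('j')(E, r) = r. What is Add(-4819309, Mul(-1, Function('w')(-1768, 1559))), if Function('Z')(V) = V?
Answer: -4794365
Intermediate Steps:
Function('w')(K, t) = Mul(-16, t) (Function('w')(K, t) = Mul(-8, Add(t, t)) = Mul(-8, Mul(2, t)) = Mul(-16, t))
Add(-4819309, Mul(-1, Function('w')(-1768, 1559))) = Add(-4819309, Mul(-1, Mul(-16, 1559))) = Add(-4819309, Mul(-1, -24944)) = Add(-4819309, 24944) = -4794365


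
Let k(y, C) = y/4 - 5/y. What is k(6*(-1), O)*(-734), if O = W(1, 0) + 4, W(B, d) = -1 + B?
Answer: 1468/3 ≈ 489.33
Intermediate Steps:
O = 4 (O = (-1 + 1) + 4 = 0 + 4 = 4)
k(y, C) = -5/y + y/4 (k(y, C) = y*(¼) - 5/y = y/4 - 5/y = -5/y + y/4)
k(6*(-1), O)*(-734) = (-5/(6*(-1)) + (6*(-1))/4)*(-734) = (-5/(-6) + (¼)*(-6))*(-734) = (-5*(-⅙) - 3/2)*(-734) = (⅚ - 3/2)*(-734) = -⅔*(-734) = 1468/3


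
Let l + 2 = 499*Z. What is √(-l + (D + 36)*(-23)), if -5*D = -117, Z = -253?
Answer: √3122070/5 ≈ 353.39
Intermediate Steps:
D = 117/5 (D = -⅕*(-117) = 117/5 ≈ 23.400)
l = -126249 (l = -2 + 499*(-253) = -2 - 126247 = -126249)
√(-l + (D + 36)*(-23)) = √(-1*(-126249) + (117/5 + 36)*(-23)) = √(126249 + (297/5)*(-23)) = √(126249 - 6831/5) = √(624414/5) = √3122070/5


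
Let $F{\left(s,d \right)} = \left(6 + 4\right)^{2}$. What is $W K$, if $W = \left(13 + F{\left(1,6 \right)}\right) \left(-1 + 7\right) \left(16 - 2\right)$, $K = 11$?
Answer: $104412$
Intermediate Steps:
$F{\left(s,d \right)} = 100$ ($F{\left(s,d \right)} = 10^{2} = 100$)
$W = 9492$ ($W = \left(13 + 100\right) \left(-1 + 7\right) \left(16 - 2\right) = 113 \cdot 6 \cdot 14 = 113 \cdot 84 = 9492$)
$W K = 9492 \cdot 11 = 104412$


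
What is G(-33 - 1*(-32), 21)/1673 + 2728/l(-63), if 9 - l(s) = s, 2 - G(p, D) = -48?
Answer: 570943/15057 ≈ 37.919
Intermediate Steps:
G(p, D) = 50 (G(p, D) = 2 - 1*(-48) = 2 + 48 = 50)
l(s) = 9 - s
G(-33 - 1*(-32), 21)/1673 + 2728/l(-63) = 50/1673 + 2728/(9 - 1*(-63)) = 50*(1/1673) + 2728/(9 + 63) = 50/1673 + 2728/72 = 50/1673 + 2728*(1/72) = 50/1673 + 341/9 = 570943/15057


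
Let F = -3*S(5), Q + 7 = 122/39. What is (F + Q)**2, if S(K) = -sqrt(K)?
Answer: 91246/1521 - 302*sqrt(5)/13 ≈ 8.0452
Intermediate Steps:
Q = -151/39 (Q = -7 + 122/39 = -151/39 ≈ -3.8718)
F = 3*sqrt(5) (F = -(-3)*sqrt(5) = 3*sqrt(5) ≈ 6.7082)
(F + Q)**2 = (3*sqrt(5) - 151/39)**2 = (-151/39 + 3*sqrt(5))**2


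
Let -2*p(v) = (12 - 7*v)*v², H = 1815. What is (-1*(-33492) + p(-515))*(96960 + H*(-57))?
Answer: 6230340707295/2 ≈ 3.1152e+12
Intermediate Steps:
p(v) = -v²*(12 - 7*v)/2 (p(v) = -(12 - 7*v)*v²/2 = -v²*(12 - 7*v)/2)
(-1*(-33492) + p(-515))*(96960 + H*(-57)) = (-1*(-33492) + (½)*(-515)²*(-12 + 7*(-515)))*(96960 + 1815*(-57)) = (33492 + (½)*265225*(-12 - 3605))*(96960 - 103455) = (33492 + (½)*265225*(-3617))*(-6495) = (33492 - 959318825/2)*(-6495) = -959251841/2*(-6495) = 6230340707295/2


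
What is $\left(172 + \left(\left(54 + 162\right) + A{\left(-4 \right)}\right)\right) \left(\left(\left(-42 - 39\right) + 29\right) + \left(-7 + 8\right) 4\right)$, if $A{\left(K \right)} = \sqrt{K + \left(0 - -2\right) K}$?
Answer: $-18624 - 96 i \sqrt{3} \approx -18624.0 - 166.28 i$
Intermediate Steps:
$A{\left(K \right)} = \sqrt{3} \sqrt{K}$ ($A{\left(K \right)} = \sqrt{K + \left(0 + 2\right) K} = \sqrt{K + 2 K} = \sqrt{3 K} = \sqrt{3} \sqrt{K}$)
$\left(172 + \left(\left(54 + 162\right) + A{\left(-4 \right)}\right)\right) \left(\left(\left(-42 - 39\right) + 29\right) + \left(-7 + 8\right) 4\right) = \left(172 + \left(\left(54 + 162\right) + \sqrt{3} \sqrt{-4}\right)\right) \left(\left(\left(-42 - 39\right) + 29\right) + \left(-7 + 8\right) 4\right) = \left(172 + \left(216 + \sqrt{3} \cdot 2 i\right)\right) \left(\left(-81 + 29\right) + 1 \cdot 4\right) = \left(172 + \left(216 + 2 i \sqrt{3}\right)\right) \left(-52 + 4\right) = \left(388 + 2 i \sqrt{3}\right) \left(-48\right) = -18624 - 96 i \sqrt{3}$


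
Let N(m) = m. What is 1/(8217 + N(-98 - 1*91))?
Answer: 1/8028 ≈ 0.00012456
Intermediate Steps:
1/(8217 + N(-98 - 1*91)) = 1/(8217 + (-98 - 1*91)) = 1/(8217 + (-98 - 91)) = 1/(8217 - 189) = 1/8028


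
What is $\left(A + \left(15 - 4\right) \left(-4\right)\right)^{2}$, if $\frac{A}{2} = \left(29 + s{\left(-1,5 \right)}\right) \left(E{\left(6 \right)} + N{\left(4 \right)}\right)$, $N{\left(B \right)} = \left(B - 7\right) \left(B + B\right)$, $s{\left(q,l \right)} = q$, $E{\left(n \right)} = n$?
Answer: $1106704$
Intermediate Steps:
$N{\left(B \right)} = 2 B \left(-7 + B\right)$ ($N{\left(B \right)} = \left(-7 + B\right) 2 B = 2 B \left(-7 + B\right)$)
$A = -1008$ ($A = 2 \left(29 - 1\right) \left(6 + 2 \cdot 4 \left(-7 + 4\right)\right) = 2 \cdot 28 \left(6 + 2 \cdot 4 \left(-3\right)\right) = 2 \cdot 28 \left(6 - 24\right) = 2 \cdot 28 \left(-18\right) = 2 \left(-504\right) = -1008$)
$\left(A + \left(15 - 4\right) \left(-4\right)\right)^{2} = \left(-1008 + \left(15 - 4\right) \left(-4\right)\right)^{2} = \left(-1008 + 11 \left(-4\right)\right)^{2} = \left(-1008 - 44\right)^{2} = \left(-1052\right)^{2} = 1106704$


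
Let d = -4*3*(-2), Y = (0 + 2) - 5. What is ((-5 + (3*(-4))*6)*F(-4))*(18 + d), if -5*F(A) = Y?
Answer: -9702/5 ≈ -1940.4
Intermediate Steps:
Y = -3 (Y = 2 - 5 = -3)
d = 24 (d = -12*(-2) = 24)
F(A) = 3/5 (F(A) = -1/5*(-3) = 3/5)
((-5 + (3*(-4))*6)*F(-4))*(18 + d) = ((-5 + (3*(-4))*6)*(3/5))*(18 + 24) = ((-5 - 12*6)*(3/5))*42 = ((-5 - 72)*(3/5))*42 = -77*3/5*42 = -231/5*42 = -9702/5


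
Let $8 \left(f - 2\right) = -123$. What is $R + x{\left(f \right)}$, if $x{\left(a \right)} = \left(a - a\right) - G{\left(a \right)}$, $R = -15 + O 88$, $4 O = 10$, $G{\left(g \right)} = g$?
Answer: $\frac{1747}{8} \approx 218.38$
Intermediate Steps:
$O = \frac{5}{2}$ ($O = \frac{1}{4} \cdot 10 = \frac{5}{2} \approx 2.5$)
$f = - \frac{107}{8}$ ($f = 2 + \frac{1}{8} \left(-123\right) = 2 - \frac{123}{8} = - \frac{107}{8} \approx -13.375$)
$R = 205$ ($R = -15 + \frac{5}{2} \cdot 88 = -15 + 220 = 205$)
$x{\left(a \right)} = - a$ ($x{\left(a \right)} = \left(a - a\right) - a = 0 - a = - a$)
$R + x{\left(f \right)} = 205 - - \frac{107}{8} = 205 + \frac{107}{8} = \frac{1747}{8}$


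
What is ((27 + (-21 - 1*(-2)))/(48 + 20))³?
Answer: 8/4913 ≈ 0.0016283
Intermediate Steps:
((27 + (-21 - 1*(-2)))/(48 + 20))³ = ((27 + (-21 + 2))/68)³ = ((27 - 19)*(1/68))³ = (8*(1/68))³ = (2/17)³ = 8/4913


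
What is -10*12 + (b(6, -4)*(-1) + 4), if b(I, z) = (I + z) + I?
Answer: -124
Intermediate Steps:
b(I, z) = z + 2*I
-10*12 + (b(6, -4)*(-1) + 4) = -10*12 + ((-4 + 2*6)*(-1) + 4) = -120 + ((-4 + 12)*(-1) + 4) = -120 + (8*(-1) + 4) = -120 + (-8 + 4) = -120 - 4 = -124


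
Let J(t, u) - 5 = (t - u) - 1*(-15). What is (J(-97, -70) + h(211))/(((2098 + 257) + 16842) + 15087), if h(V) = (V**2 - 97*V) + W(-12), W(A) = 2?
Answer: 24049/34284 ≈ 0.70146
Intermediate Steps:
J(t, u) = 20 + t - u (J(t, u) = 5 + ((t - u) - 1*(-15)) = 5 + ((t - u) + 15) = 5 + (15 + t - u) = 20 + t - u)
h(V) = 2 + V**2 - 97*V (h(V) = (V**2 - 97*V) + 2 = 2 + V**2 - 97*V)
(J(-97, -70) + h(211))/(((2098 + 257) + 16842) + 15087) = ((20 - 97 - 1*(-70)) + (2 + 211**2 - 97*211))/(((2098 + 257) + 16842) + 15087) = ((20 - 97 + 70) + (2 + 44521 - 20467))/((2355 + 16842) + 15087) = (-7 + 24056)/(19197 + 15087) = 24049/34284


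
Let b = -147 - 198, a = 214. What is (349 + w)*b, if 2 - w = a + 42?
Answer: -32775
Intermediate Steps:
w = -254 (w = 2 - (214 + 42) = 2 - 1*256 = 2 - 256 = -254)
b = -345
(349 + w)*b = (349 - 254)*(-345) = 95*(-345) = -32775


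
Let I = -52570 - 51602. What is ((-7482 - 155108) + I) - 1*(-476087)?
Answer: 209325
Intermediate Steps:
I = -104172
((-7482 - 155108) + I) - 1*(-476087) = ((-7482 - 155108) - 104172) - 1*(-476087) = (-162590 - 104172) + 476087 = -266762 + 476087 = 209325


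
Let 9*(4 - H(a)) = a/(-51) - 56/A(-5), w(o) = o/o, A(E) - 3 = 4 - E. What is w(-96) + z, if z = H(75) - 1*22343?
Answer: -10252829/459 ≈ -22337.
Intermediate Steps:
A(E) = 7 - E (A(E) = 3 + (4 - E) = 7 - E)
w(o) = 1
H(a) = 122/27 + a/459 (H(a) = 4 - (a/(-51) - 56/(7 - 1*(-5)))/9 = 4 - (a*(-1/51) - 56/(7 + 5))/9 = 4 - (-a/51 - 56/12)/9 = 4 - (-a/51 - 56*1/12)/9 = 4 - (-a/51 - 14/3)/9 = 4 - (-14/3 - a/51)/9 = 4 + (14/27 + a/459) = 122/27 + a/459)
z = -10253288/459 (z = (122/27 + (1/459)*75) - 1*22343 = (122/27 + 25/153) - 22343 = 2149/459 - 22343 = -10253288/459 ≈ -22338.)
w(-96) + z = 1 - 10253288/459 = -10252829/459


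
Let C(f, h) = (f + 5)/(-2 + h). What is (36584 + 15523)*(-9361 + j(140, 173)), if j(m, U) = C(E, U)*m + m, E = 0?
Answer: -27375124579/57 ≈ -4.8027e+8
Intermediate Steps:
C(f, h) = (5 + f)/(-2 + h)
j(m, U) = m + 5*m/(-2 + U) (j(m, U) = ((5 + 0)/(-2 + U))*m + m = (5/(-2 + U))*m + m = 5*m/(-2 + U) + m = m + 5*m/(-2 + U))
(36584 + 15523)*(-9361 + j(140, 173)) = (36584 + 15523)*(-9361 + 140*(3 + 173)/(-2 + 173)) = 52107*(-9361 + 140*176/171) = 52107*(-9361 + 140*(1/171)*176) = 52107*(-9361 + 24640/171) = 52107*(-1576091/171) = -27375124579/57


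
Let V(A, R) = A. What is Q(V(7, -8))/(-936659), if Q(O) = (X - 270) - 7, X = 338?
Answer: -61/936659 ≈ -6.5125e-5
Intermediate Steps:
Q(O) = 61 (Q(O) = (338 - 270) - 7 = 68 - 7 = 61)
Q(V(7, -8))/(-936659) = 61/(-936659) = 61*(-1/936659) = -61/936659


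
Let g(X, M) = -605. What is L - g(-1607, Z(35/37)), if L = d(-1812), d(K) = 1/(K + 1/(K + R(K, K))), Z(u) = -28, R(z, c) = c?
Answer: 3972843221/6566689 ≈ 605.00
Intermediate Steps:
d(K) = 1/(K + 1/(2*K)) (d(K) = 1/(K + 1/(K + K)) = 1/(K + 1/(2*K)))
L = -3624/6566689 (L = 2*(-1812)/(1 + 2*(-1812)²) = 2*(-1812)/(1 + 2*3283344) = 2*(-1812)/(1 + 6566688) = 2*(-1812)/6566689 = 2*(-1812)*(1/6566689) = -3624/6566689 ≈ -0.00055188)
L - g(-1607, Z(35/37)) = -3624/6566689 - 1*(-605) = -3624/6566689 + 605 = 3972843221/6566689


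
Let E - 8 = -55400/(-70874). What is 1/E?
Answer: 35437/311196 ≈ 0.11387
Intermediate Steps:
E = 311196/35437 (E = 8 - 55400/(-70874) = 8 - 55400*(-1/70874) = 8 + 27700/35437 = 311196/35437 ≈ 8.7817)
1/E = 1/(311196/35437) = 35437/311196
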